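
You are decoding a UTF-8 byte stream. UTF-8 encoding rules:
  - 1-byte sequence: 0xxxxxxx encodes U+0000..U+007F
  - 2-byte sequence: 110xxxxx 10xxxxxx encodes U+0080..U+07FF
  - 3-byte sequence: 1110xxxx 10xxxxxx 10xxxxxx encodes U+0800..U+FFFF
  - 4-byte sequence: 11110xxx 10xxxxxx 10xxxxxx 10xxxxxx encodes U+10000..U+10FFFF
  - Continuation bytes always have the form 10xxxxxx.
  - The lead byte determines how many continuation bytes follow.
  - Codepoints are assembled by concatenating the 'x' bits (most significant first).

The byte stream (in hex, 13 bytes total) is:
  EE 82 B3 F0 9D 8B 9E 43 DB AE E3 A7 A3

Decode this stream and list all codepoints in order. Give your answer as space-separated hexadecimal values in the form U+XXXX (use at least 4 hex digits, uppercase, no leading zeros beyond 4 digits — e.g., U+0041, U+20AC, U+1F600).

Byte[0]=EE: 3-byte lead, need 2 cont bytes. acc=0xE
Byte[1]=82: continuation. acc=(acc<<6)|0x02=0x382
Byte[2]=B3: continuation. acc=(acc<<6)|0x33=0xE0B3
Completed: cp=U+E0B3 (starts at byte 0)
Byte[3]=F0: 4-byte lead, need 3 cont bytes. acc=0x0
Byte[4]=9D: continuation. acc=(acc<<6)|0x1D=0x1D
Byte[5]=8B: continuation. acc=(acc<<6)|0x0B=0x74B
Byte[6]=9E: continuation. acc=(acc<<6)|0x1E=0x1D2DE
Completed: cp=U+1D2DE (starts at byte 3)
Byte[7]=43: 1-byte ASCII. cp=U+0043
Byte[8]=DB: 2-byte lead, need 1 cont bytes. acc=0x1B
Byte[9]=AE: continuation. acc=(acc<<6)|0x2E=0x6EE
Completed: cp=U+06EE (starts at byte 8)
Byte[10]=E3: 3-byte lead, need 2 cont bytes. acc=0x3
Byte[11]=A7: continuation. acc=(acc<<6)|0x27=0xE7
Byte[12]=A3: continuation. acc=(acc<<6)|0x23=0x39E3
Completed: cp=U+39E3 (starts at byte 10)

Answer: U+E0B3 U+1D2DE U+0043 U+06EE U+39E3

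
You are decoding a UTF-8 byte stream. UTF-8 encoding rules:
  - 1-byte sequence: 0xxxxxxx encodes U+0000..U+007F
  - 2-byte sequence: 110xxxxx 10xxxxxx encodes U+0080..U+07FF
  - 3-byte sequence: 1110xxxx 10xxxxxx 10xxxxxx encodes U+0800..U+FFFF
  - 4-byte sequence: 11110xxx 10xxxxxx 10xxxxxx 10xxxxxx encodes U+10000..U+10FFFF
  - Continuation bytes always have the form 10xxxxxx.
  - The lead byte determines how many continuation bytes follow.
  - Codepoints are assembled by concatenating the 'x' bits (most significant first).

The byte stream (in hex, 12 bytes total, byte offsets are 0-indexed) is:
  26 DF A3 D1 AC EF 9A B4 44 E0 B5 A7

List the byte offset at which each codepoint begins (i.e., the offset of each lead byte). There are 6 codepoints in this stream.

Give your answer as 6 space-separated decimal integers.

Answer: 0 1 3 5 8 9

Derivation:
Byte[0]=26: 1-byte ASCII. cp=U+0026
Byte[1]=DF: 2-byte lead, need 1 cont bytes. acc=0x1F
Byte[2]=A3: continuation. acc=(acc<<6)|0x23=0x7E3
Completed: cp=U+07E3 (starts at byte 1)
Byte[3]=D1: 2-byte lead, need 1 cont bytes. acc=0x11
Byte[4]=AC: continuation. acc=(acc<<6)|0x2C=0x46C
Completed: cp=U+046C (starts at byte 3)
Byte[5]=EF: 3-byte lead, need 2 cont bytes. acc=0xF
Byte[6]=9A: continuation. acc=(acc<<6)|0x1A=0x3DA
Byte[7]=B4: continuation. acc=(acc<<6)|0x34=0xF6B4
Completed: cp=U+F6B4 (starts at byte 5)
Byte[8]=44: 1-byte ASCII. cp=U+0044
Byte[9]=E0: 3-byte lead, need 2 cont bytes. acc=0x0
Byte[10]=B5: continuation. acc=(acc<<6)|0x35=0x35
Byte[11]=A7: continuation. acc=(acc<<6)|0x27=0xD67
Completed: cp=U+0D67 (starts at byte 9)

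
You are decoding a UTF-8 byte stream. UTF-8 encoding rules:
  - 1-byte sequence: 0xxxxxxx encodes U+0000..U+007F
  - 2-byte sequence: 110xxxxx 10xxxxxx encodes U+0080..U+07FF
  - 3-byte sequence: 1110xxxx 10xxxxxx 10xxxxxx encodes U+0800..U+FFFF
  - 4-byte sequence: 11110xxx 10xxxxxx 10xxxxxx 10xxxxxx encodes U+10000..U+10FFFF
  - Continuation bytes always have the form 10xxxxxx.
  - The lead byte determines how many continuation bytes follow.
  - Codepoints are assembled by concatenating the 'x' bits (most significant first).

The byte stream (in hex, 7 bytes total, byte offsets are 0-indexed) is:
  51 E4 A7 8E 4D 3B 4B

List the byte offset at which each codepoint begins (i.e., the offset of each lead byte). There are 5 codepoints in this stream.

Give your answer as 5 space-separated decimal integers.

Answer: 0 1 4 5 6

Derivation:
Byte[0]=51: 1-byte ASCII. cp=U+0051
Byte[1]=E4: 3-byte lead, need 2 cont bytes. acc=0x4
Byte[2]=A7: continuation. acc=(acc<<6)|0x27=0x127
Byte[3]=8E: continuation. acc=(acc<<6)|0x0E=0x49CE
Completed: cp=U+49CE (starts at byte 1)
Byte[4]=4D: 1-byte ASCII. cp=U+004D
Byte[5]=3B: 1-byte ASCII. cp=U+003B
Byte[6]=4B: 1-byte ASCII. cp=U+004B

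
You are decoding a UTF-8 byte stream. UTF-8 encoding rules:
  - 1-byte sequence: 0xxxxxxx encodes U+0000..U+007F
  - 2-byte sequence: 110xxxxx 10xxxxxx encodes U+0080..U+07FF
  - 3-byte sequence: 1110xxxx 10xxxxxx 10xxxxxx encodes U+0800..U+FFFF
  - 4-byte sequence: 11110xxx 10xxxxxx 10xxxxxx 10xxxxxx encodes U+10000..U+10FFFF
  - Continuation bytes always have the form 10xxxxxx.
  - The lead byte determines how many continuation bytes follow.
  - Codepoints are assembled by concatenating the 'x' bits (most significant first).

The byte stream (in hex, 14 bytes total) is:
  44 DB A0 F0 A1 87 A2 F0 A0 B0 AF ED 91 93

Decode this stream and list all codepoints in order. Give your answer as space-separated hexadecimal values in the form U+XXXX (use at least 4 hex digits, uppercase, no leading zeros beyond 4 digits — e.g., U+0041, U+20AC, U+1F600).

Byte[0]=44: 1-byte ASCII. cp=U+0044
Byte[1]=DB: 2-byte lead, need 1 cont bytes. acc=0x1B
Byte[2]=A0: continuation. acc=(acc<<6)|0x20=0x6E0
Completed: cp=U+06E0 (starts at byte 1)
Byte[3]=F0: 4-byte lead, need 3 cont bytes. acc=0x0
Byte[4]=A1: continuation. acc=(acc<<6)|0x21=0x21
Byte[5]=87: continuation. acc=(acc<<6)|0x07=0x847
Byte[6]=A2: continuation. acc=(acc<<6)|0x22=0x211E2
Completed: cp=U+211E2 (starts at byte 3)
Byte[7]=F0: 4-byte lead, need 3 cont bytes. acc=0x0
Byte[8]=A0: continuation. acc=(acc<<6)|0x20=0x20
Byte[9]=B0: continuation. acc=(acc<<6)|0x30=0x830
Byte[10]=AF: continuation. acc=(acc<<6)|0x2F=0x20C2F
Completed: cp=U+20C2F (starts at byte 7)
Byte[11]=ED: 3-byte lead, need 2 cont bytes. acc=0xD
Byte[12]=91: continuation. acc=(acc<<6)|0x11=0x351
Byte[13]=93: continuation. acc=(acc<<6)|0x13=0xD453
Completed: cp=U+D453 (starts at byte 11)

Answer: U+0044 U+06E0 U+211E2 U+20C2F U+D453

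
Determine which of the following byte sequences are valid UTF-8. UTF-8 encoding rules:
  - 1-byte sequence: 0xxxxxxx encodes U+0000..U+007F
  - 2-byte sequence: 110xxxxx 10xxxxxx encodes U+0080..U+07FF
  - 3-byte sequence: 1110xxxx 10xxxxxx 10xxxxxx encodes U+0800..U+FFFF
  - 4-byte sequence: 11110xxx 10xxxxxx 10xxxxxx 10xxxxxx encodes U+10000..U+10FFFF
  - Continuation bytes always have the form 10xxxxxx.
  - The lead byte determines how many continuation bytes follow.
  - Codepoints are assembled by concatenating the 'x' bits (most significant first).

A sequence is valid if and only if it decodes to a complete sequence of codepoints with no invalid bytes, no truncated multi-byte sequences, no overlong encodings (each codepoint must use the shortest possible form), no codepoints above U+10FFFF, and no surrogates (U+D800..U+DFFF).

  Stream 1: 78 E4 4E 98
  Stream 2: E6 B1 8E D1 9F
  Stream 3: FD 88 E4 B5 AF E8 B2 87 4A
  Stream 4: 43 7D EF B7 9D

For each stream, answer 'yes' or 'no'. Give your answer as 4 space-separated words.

Answer: no yes no yes

Derivation:
Stream 1: error at byte offset 2. INVALID
Stream 2: decodes cleanly. VALID
Stream 3: error at byte offset 0. INVALID
Stream 4: decodes cleanly. VALID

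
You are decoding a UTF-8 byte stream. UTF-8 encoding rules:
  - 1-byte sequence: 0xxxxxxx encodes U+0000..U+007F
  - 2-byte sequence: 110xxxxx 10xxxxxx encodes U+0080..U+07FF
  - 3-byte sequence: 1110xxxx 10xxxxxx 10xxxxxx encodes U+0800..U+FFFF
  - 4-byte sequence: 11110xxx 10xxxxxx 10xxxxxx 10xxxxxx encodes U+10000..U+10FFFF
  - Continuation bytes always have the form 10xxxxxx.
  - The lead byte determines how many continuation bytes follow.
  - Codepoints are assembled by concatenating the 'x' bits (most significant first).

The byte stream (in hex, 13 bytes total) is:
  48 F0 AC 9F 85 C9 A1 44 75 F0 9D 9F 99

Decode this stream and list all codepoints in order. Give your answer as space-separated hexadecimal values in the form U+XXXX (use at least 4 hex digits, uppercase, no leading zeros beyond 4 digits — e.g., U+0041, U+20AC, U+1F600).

Byte[0]=48: 1-byte ASCII. cp=U+0048
Byte[1]=F0: 4-byte lead, need 3 cont bytes. acc=0x0
Byte[2]=AC: continuation. acc=(acc<<6)|0x2C=0x2C
Byte[3]=9F: continuation. acc=(acc<<6)|0x1F=0xB1F
Byte[4]=85: continuation. acc=(acc<<6)|0x05=0x2C7C5
Completed: cp=U+2C7C5 (starts at byte 1)
Byte[5]=C9: 2-byte lead, need 1 cont bytes. acc=0x9
Byte[6]=A1: continuation. acc=(acc<<6)|0x21=0x261
Completed: cp=U+0261 (starts at byte 5)
Byte[7]=44: 1-byte ASCII. cp=U+0044
Byte[8]=75: 1-byte ASCII. cp=U+0075
Byte[9]=F0: 4-byte lead, need 3 cont bytes. acc=0x0
Byte[10]=9D: continuation. acc=(acc<<6)|0x1D=0x1D
Byte[11]=9F: continuation. acc=(acc<<6)|0x1F=0x75F
Byte[12]=99: continuation. acc=(acc<<6)|0x19=0x1D7D9
Completed: cp=U+1D7D9 (starts at byte 9)

Answer: U+0048 U+2C7C5 U+0261 U+0044 U+0075 U+1D7D9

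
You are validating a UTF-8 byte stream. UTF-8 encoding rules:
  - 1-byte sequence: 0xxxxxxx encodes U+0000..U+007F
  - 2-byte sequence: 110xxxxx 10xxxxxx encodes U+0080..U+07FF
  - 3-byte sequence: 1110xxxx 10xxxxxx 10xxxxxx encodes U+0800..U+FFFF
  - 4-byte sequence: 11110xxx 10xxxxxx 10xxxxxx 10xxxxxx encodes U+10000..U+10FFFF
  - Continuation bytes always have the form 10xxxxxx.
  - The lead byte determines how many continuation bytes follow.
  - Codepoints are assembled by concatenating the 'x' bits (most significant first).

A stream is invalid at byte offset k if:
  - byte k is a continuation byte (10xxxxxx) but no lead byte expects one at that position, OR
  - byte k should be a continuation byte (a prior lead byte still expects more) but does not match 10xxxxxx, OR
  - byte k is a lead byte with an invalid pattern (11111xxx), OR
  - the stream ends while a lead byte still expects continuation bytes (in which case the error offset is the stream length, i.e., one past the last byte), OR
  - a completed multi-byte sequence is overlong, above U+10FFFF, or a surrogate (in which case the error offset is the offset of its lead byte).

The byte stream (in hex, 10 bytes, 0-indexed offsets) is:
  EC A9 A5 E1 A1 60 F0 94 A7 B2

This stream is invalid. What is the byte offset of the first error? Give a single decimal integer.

Answer: 5

Derivation:
Byte[0]=EC: 3-byte lead, need 2 cont bytes. acc=0xC
Byte[1]=A9: continuation. acc=(acc<<6)|0x29=0x329
Byte[2]=A5: continuation. acc=(acc<<6)|0x25=0xCA65
Completed: cp=U+CA65 (starts at byte 0)
Byte[3]=E1: 3-byte lead, need 2 cont bytes. acc=0x1
Byte[4]=A1: continuation. acc=(acc<<6)|0x21=0x61
Byte[5]=60: expected 10xxxxxx continuation. INVALID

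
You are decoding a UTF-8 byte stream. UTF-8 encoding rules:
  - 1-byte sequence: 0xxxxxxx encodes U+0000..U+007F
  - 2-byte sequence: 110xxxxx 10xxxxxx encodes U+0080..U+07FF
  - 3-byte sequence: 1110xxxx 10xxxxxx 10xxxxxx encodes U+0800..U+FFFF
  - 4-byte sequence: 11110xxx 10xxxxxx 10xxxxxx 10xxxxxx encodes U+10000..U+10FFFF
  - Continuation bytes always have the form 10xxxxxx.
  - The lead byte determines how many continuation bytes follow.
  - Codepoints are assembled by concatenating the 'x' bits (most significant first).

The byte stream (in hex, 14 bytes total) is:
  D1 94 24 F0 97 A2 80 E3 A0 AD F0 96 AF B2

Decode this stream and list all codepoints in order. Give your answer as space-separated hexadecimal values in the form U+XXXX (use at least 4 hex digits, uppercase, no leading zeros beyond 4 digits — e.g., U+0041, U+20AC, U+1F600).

Answer: U+0454 U+0024 U+17880 U+382D U+16BF2

Derivation:
Byte[0]=D1: 2-byte lead, need 1 cont bytes. acc=0x11
Byte[1]=94: continuation. acc=(acc<<6)|0x14=0x454
Completed: cp=U+0454 (starts at byte 0)
Byte[2]=24: 1-byte ASCII. cp=U+0024
Byte[3]=F0: 4-byte lead, need 3 cont bytes. acc=0x0
Byte[4]=97: continuation. acc=(acc<<6)|0x17=0x17
Byte[5]=A2: continuation. acc=(acc<<6)|0x22=0x5E2
Byte[6]=80: continuation. acc=(acc<<6)|0x00=0x17880
Completed: cp=U+17880 (starts at byte 3)
Byte[7]=E3: 3-byte lead, need 2 cont bytes. acc=0x3
Byte[8]=A0: continuation. acc=(acc<<6)|0x20=0xE0
Byte[9]=AD: continuation. acc=(acc<<6)|0x2D=0x382D
Completed: cp=U+382D (starts at byte 7)
Byte[10]=F0: 4-byte lead, need 3 cont bytes. acc=0x0
Byte[11]=96: continuation. acc=(acc<<6)|0x16=0x16
Byte[12]=AF: continuation. acc=(acc<<6)|0x2F=0x5AF
Byte[13]=B2: continuation. acc=(acc<<6)|0x32=0x16BF2
Completed: cp=U+16BF2 (starts at byte 10)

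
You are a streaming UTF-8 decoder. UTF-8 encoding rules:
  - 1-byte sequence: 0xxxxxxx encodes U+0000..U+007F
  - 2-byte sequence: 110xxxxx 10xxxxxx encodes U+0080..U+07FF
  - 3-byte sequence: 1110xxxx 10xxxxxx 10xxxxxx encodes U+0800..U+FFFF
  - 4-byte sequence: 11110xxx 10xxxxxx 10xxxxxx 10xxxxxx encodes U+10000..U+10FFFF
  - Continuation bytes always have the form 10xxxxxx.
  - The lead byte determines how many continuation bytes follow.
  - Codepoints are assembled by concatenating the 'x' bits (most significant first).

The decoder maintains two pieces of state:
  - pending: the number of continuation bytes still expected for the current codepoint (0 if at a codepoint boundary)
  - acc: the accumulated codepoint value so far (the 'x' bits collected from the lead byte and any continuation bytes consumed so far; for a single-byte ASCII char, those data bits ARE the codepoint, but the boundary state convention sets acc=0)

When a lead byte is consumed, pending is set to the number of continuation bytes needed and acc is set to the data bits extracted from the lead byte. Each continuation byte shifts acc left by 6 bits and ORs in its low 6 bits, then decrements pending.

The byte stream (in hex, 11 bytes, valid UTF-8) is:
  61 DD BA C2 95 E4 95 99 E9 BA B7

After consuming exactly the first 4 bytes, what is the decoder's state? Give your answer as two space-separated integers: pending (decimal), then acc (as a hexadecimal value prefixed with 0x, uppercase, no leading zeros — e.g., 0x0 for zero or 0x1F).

Answer: 1 0x2

Derivation:
Byte[0]=61: 1-byte. pending=0, acc=0x0
Byte[1]=DD: 2-byte lead. pending=1, acc=0x1D
Byte[2]=BA: continuation. acc=(acc<<6)|0x3A=0x77A, pending=0
Byte[3]=C2: 2-byte lead. pending=1, acc=0x2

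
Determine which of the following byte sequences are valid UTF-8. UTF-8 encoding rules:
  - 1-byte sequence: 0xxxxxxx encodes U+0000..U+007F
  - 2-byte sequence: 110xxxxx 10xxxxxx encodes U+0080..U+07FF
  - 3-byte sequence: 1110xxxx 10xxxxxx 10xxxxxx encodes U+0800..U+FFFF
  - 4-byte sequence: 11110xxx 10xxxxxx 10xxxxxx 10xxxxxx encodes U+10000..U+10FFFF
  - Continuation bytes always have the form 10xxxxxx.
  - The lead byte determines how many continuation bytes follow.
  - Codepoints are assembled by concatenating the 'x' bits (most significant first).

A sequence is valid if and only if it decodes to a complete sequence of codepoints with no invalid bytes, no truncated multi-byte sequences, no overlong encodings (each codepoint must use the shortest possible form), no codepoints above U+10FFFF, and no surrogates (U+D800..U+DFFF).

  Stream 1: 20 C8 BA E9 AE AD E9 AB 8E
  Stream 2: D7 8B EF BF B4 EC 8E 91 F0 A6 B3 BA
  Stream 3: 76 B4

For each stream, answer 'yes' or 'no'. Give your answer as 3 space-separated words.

Stream 1: decodes cleanly. VALID
Stream 2: decodes cleanly. VALID
Stream 3: error at byte offset 1. INVALID

Answer: yes yes no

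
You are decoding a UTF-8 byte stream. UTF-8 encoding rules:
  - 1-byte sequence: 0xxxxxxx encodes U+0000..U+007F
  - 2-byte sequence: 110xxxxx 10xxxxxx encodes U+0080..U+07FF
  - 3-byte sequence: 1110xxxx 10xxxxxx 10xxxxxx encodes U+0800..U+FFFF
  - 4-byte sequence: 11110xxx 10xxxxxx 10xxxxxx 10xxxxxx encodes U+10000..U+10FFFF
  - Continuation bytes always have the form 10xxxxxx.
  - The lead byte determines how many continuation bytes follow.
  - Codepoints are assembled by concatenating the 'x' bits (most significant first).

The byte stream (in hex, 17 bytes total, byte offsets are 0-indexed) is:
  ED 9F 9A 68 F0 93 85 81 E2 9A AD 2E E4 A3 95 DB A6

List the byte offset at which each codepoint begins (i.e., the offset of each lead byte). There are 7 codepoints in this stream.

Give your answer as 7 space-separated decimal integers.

Byte[0]=ED: 3-byte lead, need 2 cont bytes. acc=0xD
Byte[1]=9F: continuation. acc=(acc<<6)|0x1F=0x35F
Byte[2]=9A: continuation. acc=(acc<<6)|0x1A=0xD7DA
Completed: cp=U+D7DA (starts at byte 0)
Byte[3]=68: 1-byte ASCII. cp=U+0068
Byte[4]=F0: 4-byte lead, need 3 cont bytes. acc=0x0
Byte[5]=93: continuation. acc=(acc<<6)|0x13=0x13
Byte[6]=85: continuation. acc=(acc<<6)|0x05=0x4C5
Byte[7]=81: continuation. acc=(acc<<6)|0x01=0x13141
Completed: cp=U+13141 (starts at byte 4)
Byte[8]=E2: 3-byte lead, need 2 cont bytes. acc=0x2
Byte[9]=9A: continuation. acc=(acc<<6)|0x1A=0x9A
Byte[10]=AD: continuation. acc=(acc<<6)|0x2D=0x26AD
Completed: cp=U+26AD (starts at byte 8)
Byte[11]=2E: 1-byte ASCII. cp=U+002E
Byte[12]=E4: 3-byte lead, need 2 cont bytes. acc=0x4
Byte[13]=A3: continuation. acc=(acc<<6)|0x23=0x123
Byte[14]=95: continuation. acc=(acc<<6)|0x15=0x48D5
Completed: cp=U+48D5 (starts at byte 12)
Byte[15]=DB: 2-byte lead, need 1 cont bytes. acc=0x1B
Byte[16]=A6: continuation. acc=(acc<<6)|0x26=0x6E6
Completed: cp=U+06E6 (starts at byte 15)

Answer: 0 3 4 8 11 12 15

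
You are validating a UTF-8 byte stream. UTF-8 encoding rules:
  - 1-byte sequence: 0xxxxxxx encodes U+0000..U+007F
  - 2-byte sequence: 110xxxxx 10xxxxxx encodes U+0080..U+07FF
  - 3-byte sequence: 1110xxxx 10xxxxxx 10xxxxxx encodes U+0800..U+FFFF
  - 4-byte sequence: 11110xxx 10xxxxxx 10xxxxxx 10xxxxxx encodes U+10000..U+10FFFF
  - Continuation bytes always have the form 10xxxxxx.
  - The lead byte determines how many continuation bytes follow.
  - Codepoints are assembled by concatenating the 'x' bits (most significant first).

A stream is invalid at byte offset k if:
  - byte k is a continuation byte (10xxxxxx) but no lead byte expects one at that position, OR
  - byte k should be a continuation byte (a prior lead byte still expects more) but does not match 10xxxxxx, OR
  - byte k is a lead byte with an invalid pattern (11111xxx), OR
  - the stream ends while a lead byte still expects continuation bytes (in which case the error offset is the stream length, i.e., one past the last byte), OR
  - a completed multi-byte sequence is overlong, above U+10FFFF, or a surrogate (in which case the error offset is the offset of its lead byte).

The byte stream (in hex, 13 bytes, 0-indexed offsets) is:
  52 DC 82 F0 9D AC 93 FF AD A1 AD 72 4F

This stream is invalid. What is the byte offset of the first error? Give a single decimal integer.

Answer: 7

Derivation:
Byte[0]=52: 1-byte ASCII. cp=U+0052
Byte[1]=DC: 2-byte lead, need 1 cont bytes. acc=0x1C
Byte[2]=82: continuation. acc=(acc<<6)|0x02=0x702
Completed: cp=U+0702 (starts at byte 1)
Byte[3]=F0: 4-byte lead, need 3 cont bytes. acc=0x0
Byte[4]=9D: continuation. acc=(acc<<6)|0x1D=0x1D
Byte[5]=AC: continuation. acc=(acc<<6)|0x2C=0x76C
Byte[6]=93: continuation. acc=(acc<<6)|0x13=0x1DB13
Completed: cp=U+1DB13 (starts at byte 3)
Byte[7]=FF: INVALID lead byte (not 0xxx/110x/1110/11110)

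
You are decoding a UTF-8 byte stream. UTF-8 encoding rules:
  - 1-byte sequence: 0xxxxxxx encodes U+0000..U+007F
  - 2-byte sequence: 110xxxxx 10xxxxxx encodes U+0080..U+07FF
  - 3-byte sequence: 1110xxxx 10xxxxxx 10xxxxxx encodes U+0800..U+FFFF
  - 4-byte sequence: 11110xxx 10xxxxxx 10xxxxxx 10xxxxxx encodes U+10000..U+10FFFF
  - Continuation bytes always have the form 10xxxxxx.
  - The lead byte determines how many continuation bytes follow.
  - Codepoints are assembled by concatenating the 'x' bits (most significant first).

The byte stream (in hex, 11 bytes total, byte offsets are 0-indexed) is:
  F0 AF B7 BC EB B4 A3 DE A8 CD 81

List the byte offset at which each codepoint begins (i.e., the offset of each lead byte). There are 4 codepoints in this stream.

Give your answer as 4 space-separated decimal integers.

Answer: 0 4 7 9

Derivation:
Byte[0]=F0: 4-byte lead, need 3 cont bytes. acc=0x0
Byte[1]=AF: continuation. acc=(acc<<6)|0x2F=0x2F
Byte[2]=B7: continuation. acc=(acc<<6)|0x37=0xBF7
Byte[3]=BC: continuation. acc=(acc<<6)|0x3C=0x2FDFC
Completed: cp=U+2FDFC (starts at byte 0)
Byte[4]=EB: 3-byte lead, need 2 cont bytes. acc=0xB
Byte[5]=B4: continuation. acc=(acc<<6)|0x34=0x2F4
Byte[6]=A3: continuation. acc=(acc<<6)|0x23=0xBD23
Completed: cp=U+BD23 (starts at byte 4)
Byte[7]=DE: 2-byte lead, need 1 cont bytes. acc=0x1E
Byte[8]=A8: continuation. acc=(acc<<6)|0x28=0x7A8
Completed: cp=U+07A8 (starts at byte 7)
Byte[9]=CD: 2-byte lead, need 1 cont bytes. acc=0xD
Byte[10]=81: continuation. acc=(acc<<6)|0x01=0x341
Completed: cp=U+0341 (starts at byte 9)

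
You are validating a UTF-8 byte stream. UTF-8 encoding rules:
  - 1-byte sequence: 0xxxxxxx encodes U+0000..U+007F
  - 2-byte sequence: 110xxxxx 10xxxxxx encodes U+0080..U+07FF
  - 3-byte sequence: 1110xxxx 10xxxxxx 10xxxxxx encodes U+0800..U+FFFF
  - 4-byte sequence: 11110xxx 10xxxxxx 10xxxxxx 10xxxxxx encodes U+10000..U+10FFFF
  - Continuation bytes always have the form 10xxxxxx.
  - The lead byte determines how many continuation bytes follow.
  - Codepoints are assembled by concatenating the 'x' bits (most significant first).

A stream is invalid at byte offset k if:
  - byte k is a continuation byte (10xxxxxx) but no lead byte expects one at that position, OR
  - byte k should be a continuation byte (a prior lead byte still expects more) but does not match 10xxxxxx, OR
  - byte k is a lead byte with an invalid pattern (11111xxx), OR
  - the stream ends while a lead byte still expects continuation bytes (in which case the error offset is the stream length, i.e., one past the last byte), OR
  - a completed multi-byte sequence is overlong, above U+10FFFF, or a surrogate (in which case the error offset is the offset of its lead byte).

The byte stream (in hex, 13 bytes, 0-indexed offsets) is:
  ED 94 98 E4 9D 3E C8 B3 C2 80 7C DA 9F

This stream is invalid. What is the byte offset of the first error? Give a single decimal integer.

Byte[0]=ED: 3-byte lead, need 2 cont bytes. acc=0xD
Byte[1]=94: continuation. acc=(acc<<6)|0x14=0x354
Byte[2]=98: continuation. acc=(acc<<6)|0x18=0xD518
Completed: cp=U+D518 (starts at byte 0)
Byte[3]=E4: 3-byte lead, need 2 cont bytes. acc=0x4
Byte[4]=9D: continuation. acc=(acc<<6)|0x1D=0x11D
Byte[5]=3E: expected 10xxxxxx continuation. INVALID

Answer: 5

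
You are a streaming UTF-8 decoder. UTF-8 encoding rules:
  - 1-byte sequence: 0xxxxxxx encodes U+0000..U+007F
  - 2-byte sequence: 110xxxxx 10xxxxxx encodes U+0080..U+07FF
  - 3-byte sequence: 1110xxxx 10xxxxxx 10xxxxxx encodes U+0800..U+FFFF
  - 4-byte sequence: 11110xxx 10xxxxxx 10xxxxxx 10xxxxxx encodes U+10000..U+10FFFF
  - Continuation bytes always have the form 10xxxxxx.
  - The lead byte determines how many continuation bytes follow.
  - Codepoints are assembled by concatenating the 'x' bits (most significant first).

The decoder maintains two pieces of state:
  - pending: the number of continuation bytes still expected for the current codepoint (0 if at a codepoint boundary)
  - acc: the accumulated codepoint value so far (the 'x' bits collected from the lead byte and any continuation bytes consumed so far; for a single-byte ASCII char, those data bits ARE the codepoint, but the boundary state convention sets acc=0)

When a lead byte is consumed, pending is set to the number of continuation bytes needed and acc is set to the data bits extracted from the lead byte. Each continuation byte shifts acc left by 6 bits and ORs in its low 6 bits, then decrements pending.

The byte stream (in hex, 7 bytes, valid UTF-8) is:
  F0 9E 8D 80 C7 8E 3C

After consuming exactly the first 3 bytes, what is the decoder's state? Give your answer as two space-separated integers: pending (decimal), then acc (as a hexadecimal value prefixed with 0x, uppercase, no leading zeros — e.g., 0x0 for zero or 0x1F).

Answer: 1 0x78D

Derivation:
Byte[0]=F0: 4-byte lead. pending=3, acc=0x0
Byte[1]=9E: continuation. acc=(acc<<6)|0x1E=0x1E, pending=2
Byte[2]=8D: continuation. acc=(acc<<6)|0x0D=0x78D, pending=1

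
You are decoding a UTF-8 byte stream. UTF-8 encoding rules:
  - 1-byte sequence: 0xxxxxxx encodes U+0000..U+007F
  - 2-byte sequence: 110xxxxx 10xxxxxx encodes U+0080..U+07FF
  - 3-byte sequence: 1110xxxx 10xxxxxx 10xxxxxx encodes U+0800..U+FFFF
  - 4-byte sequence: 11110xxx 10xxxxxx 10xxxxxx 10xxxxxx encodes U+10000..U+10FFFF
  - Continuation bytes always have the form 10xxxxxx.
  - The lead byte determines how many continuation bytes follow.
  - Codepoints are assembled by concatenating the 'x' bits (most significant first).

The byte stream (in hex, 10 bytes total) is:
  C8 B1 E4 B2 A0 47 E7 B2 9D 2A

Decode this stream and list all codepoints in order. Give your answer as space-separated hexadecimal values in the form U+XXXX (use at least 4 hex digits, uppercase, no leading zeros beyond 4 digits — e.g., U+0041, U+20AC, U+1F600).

Byte[0]=C8: 2-byte lead, need 1 cont bytes. acc=0x8
Byte[1]=B1: continuation. acc=(acc<<6)|0x31=0x231
Completed: cp=U+0231 (starts at byte 0)
Byte[2]=E4: 3-byte lead, need 2 cont bytes. acc=0x4
Byte[3]=B2: continuation. acc=(acc<<6)|0x32=0x132
Byte[4]=A0: continuation. acc=(acc<<6)|0x20=0x4CA0
Completed: cp=U+4CA0 (starts at byte 2)
Byte[5]=47: 1-byte ASCII. cp=U+0047
Byte[6]=E7: 3-byte lead, need 2 cont bytes. acc=0x7
Byte[7]=B2: continuation. acc=(acc<<6)|0x32=0x1F2
Byte[8]=9D: continuation. acc=(acc<<6)|0x1D=0x7C9D
Completed: cp=U+7C9D (starts at byte 6)
Byte[9]=2A: 1-byte ASCII. cp=U+002A

Answer: U+0231 U+4CA0 U+0047 U+7C9D U+002A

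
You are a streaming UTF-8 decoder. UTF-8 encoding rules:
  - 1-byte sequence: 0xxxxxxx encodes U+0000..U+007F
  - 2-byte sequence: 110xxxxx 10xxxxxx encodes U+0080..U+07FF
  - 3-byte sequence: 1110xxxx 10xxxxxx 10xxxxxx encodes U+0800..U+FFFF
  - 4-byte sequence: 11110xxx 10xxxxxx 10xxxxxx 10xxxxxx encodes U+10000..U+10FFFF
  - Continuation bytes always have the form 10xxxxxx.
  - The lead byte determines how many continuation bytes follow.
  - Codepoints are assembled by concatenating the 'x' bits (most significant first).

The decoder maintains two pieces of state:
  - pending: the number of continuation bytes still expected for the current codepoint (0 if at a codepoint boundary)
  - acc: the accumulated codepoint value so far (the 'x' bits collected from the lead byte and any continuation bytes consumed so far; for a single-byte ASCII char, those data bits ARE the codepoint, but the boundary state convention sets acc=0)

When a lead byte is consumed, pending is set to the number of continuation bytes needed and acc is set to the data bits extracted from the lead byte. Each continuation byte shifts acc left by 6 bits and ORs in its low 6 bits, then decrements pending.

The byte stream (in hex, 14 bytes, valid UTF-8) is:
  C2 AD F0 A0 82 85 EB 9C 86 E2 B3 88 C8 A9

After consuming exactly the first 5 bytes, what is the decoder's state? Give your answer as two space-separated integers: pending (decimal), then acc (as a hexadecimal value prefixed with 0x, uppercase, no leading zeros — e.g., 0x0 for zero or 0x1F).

Answer: 1 0x802

Derivation:
Byte[0]=C2: 2-byte lead. pending=1, acc=0x2
Byte[1]=AD: continuation. acc=(acc<<6)|0x2D=0xAD, pending=0
Byte[2]=F0: 4-byte lead. pending=3, acc=0x0
Byte[3]=A0: continuation. acc=(acc<<6)|0x20=0x20, pending=2
Byte[4]=82: continuation. acc=(acc<<6)|0x02=0x802, pending=1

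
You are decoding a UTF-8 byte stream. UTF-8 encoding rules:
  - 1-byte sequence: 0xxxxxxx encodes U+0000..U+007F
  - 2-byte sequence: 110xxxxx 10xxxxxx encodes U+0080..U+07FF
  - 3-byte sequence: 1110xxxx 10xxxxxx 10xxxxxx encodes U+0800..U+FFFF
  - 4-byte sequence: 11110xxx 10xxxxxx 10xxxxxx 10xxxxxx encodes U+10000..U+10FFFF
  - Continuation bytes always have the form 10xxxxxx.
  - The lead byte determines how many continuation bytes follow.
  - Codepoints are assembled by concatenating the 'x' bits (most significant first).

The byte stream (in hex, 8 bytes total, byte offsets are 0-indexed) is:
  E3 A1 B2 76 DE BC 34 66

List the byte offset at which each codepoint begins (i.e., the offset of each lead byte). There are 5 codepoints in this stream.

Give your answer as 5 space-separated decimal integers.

Answer: 0 3 4 6 7

Derivation:
Byte[0]=E3: 3-byte lead, need 2 cont bytes. acc=0x3
Byte[1]=A1: continuation. acc=(acc<<6)|0x21=0xE1
Byte[2]=B2: continuation. acc=(acc<<6)|0x32=0x3872
Completed: cp=U+3872 (starts at byte 0)
Byte[3]=76: 1-byte ASCII. cp=U+0076
Byte[4]=DE: 2-byte lead, need 1 cont bytes. acc=0x1E
Byte[5]=BC: continuation. acc=(acc<<6)|0x3C=0x7BC
Completed: cp=U+07BC (starts at byte 4)
Byte[6]=34: 1-byte ASCII. cp=U+0034
Byte[7]=66: 1-byte ASCII. cp=U+0066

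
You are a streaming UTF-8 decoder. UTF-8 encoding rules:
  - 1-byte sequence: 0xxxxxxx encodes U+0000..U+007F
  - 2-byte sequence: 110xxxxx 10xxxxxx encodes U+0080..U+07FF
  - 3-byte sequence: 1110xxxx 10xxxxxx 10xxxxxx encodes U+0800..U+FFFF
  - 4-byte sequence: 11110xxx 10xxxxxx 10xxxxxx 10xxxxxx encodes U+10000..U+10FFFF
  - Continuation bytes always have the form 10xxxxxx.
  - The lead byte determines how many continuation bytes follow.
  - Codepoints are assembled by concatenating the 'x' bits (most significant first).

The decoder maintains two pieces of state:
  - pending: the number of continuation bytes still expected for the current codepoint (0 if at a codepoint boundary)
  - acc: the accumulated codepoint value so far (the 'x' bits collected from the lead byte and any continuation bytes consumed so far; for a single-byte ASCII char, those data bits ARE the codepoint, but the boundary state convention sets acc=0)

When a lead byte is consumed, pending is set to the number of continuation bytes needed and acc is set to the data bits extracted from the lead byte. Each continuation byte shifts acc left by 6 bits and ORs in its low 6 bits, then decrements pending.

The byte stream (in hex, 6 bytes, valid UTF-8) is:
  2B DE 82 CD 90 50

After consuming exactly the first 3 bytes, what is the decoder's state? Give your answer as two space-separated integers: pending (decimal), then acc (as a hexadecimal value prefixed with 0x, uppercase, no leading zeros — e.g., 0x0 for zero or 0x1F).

Answer: 0 0x782

Derivation:
Byte[0]=2B: 1-byte. pending=0, acc=0x0
Byte[1]=DE: 2-byte lead. pending=1, acc=0x1E
Byte[2]=82: continuation. acc=(acc<<6)|0x02=0x782, pending=0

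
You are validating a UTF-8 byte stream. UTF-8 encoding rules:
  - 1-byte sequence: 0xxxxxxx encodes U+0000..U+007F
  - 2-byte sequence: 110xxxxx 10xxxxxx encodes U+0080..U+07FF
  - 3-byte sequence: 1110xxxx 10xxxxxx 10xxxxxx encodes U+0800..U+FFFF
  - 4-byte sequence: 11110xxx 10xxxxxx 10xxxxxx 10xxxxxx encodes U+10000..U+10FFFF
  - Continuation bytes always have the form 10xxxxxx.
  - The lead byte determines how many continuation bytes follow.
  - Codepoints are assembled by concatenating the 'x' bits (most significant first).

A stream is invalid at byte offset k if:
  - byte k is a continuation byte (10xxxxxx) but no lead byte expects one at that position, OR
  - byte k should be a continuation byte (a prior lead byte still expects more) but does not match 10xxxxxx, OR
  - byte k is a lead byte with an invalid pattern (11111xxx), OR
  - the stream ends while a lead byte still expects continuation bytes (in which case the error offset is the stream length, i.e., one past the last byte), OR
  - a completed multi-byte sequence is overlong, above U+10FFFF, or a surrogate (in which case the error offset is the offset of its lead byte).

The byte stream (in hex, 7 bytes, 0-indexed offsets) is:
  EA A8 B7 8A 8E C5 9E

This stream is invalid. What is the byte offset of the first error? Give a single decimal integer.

Byte[0]=EA: 3-byte lead, need 2 cont bytes. acc=0xA
Byte[1]=A8: continuation. acc=(acc<<6)|0x28=0x2A8
Byte[2]=B7: continuation. acc=(acc<<6)|0x37=0xAA37
Completed: cp=U+AA37 (starts at byte 0)
Byte[3]=8A: INVALID lead byte (not 0xxx/110x/1110/11110)

Answer: 3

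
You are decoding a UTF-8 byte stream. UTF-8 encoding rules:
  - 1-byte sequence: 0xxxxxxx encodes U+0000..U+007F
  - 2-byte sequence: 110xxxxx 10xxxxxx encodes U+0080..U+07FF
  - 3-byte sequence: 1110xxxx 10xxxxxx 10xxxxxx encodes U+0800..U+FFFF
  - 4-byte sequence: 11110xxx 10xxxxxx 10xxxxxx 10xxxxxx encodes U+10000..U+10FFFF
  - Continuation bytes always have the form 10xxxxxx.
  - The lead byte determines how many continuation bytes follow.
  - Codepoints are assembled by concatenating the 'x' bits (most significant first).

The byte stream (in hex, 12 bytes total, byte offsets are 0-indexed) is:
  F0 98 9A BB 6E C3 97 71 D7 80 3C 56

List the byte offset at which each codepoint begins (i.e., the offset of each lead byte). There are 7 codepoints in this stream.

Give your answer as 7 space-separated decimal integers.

Byte[0]=F0: 4-byte lead, need 3 cont bytes. acc=0x0
Byte[1]=98: continuation. acc=(acc<<6)|0x18=0x18
Byte[2]=9A: continuation. acc=(acc<<6)|0x1A=0x61A
Byte[3]=BB: continuation. acc=(acc<<6)|0x3B=0x186BB
Completed: cp=U+186BB (starts at byte 0)
Byte[4]=6E: 1-byte ASCII. cp=U+006E
Byte[5]=C3: 2-byte lead, need 1 cont bytes. acc=0x3
Byte[6]=97: continuation. acc=(acc<<6)|0x17=0xD7
Completed: cp=U+00D7 (starts at byte 5)
Byte[7]=71: 1-byte ASCII. cp=U+0071
Byte[8]=D7: 2-byte lead, need 1 cont bytes. acc=0x17
Byte[9]=80: continuation. acc=(acc<<6)|0x00=0x5C0
Completed: cp=U+05C0 (starts at byte 8)
Byte[10]=3C: 1-byte ASCII. cp=U+003C
Byte[11]=56: 1-byte ASCII. cp=U+0056

Answer: 0 4 5 7 8 10 11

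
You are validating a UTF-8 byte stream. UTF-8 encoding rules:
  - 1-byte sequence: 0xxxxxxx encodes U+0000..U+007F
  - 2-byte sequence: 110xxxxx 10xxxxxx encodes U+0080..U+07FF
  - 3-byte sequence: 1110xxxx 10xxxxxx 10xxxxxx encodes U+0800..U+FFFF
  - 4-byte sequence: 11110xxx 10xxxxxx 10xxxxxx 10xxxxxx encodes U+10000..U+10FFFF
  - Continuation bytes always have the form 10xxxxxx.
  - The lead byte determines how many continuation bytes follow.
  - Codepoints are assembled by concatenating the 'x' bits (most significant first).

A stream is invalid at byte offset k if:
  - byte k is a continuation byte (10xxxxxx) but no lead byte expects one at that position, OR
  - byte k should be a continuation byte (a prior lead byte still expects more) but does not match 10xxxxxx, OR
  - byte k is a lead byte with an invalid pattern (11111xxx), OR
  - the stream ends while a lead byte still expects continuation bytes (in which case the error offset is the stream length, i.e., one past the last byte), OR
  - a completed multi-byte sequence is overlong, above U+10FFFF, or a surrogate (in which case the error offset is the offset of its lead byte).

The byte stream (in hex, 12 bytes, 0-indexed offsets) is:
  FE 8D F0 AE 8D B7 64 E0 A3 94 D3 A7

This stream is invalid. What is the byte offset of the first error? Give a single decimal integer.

Byte[0]=FE: INVALID lead byte (not 0xxx/110x/1110/11110)

Answer: 0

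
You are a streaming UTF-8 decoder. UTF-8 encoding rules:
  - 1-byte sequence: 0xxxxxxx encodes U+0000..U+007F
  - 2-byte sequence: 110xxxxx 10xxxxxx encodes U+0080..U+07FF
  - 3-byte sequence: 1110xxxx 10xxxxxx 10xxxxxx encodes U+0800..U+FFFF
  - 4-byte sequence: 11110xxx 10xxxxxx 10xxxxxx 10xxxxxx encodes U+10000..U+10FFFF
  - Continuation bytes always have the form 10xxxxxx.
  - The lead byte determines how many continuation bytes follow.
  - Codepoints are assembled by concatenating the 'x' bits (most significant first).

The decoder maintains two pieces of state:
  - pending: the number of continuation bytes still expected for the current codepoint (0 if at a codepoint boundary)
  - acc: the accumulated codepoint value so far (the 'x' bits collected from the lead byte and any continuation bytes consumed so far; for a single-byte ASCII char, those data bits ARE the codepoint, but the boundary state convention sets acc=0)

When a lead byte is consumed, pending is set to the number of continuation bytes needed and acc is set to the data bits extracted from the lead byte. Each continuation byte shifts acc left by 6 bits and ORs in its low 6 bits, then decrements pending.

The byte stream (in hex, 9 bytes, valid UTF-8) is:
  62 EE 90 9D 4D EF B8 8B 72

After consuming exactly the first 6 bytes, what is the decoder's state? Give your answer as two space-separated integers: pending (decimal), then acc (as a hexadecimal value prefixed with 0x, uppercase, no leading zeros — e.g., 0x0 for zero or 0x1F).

Answer: 2 0xF

Derivation:
Byte[0]=62: 1-byte. pending=0, acc=0x0
Byte[1]=EE: 3-byte lead. pending=2, acc=0xE
Byte[2]=90: continuation. acc=(acc<<6)|0x10=0x390, pending=1
Byte[3]=9D: continuation. acc=(acc<<6)|0x1D=0xE41D, pending=0
Byte[4]=4D: 1-byte. pending=0, acc=0x0
Byte[5]=EF: 3-byte lead. pending=2, acc=0xF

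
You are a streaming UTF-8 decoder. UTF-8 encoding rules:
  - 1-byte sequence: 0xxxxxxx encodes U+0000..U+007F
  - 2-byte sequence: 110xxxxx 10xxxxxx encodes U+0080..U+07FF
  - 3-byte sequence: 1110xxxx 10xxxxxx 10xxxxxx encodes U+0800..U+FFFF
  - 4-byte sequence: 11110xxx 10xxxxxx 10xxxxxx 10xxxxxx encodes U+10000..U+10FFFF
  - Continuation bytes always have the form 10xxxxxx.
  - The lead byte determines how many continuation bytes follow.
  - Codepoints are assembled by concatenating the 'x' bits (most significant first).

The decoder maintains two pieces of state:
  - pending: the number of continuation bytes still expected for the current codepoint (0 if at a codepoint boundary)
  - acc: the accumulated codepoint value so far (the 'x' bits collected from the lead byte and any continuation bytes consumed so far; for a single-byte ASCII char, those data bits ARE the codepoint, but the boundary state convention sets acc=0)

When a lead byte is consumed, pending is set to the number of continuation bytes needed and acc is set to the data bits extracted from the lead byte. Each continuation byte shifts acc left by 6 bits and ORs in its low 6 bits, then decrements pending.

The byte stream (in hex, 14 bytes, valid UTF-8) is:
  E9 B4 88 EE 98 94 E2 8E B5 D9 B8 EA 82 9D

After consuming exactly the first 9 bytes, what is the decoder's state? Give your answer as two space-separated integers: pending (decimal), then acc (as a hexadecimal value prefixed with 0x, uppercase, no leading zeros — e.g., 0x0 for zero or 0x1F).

Answer: 0 0x23B5

Derivation:
Byte[0]=E9: 3-byte lead. pending=2, acc=0x9
Byte[1]=B4: continuation. acc=(acc<<6)|0x34=0x274, pending=1
Byte[2]=88: continuation. acc=(acc<<6)|0x08=0x9D08, pending=0
Byte[3]=EE: 3-byte lead. pending=2, acc=0xE
Byte[4]=98: continuation. acc=(acc<<6)|0x18=0x398, pending=1
Byte[5]=94: continuation. acc=(acc<<6)|0x14=0xE614, pending=0
Byte[6]=E2: 3-byte lead. pending=2, acc=0x2
Byte[7]=8E: continuation. acc=(acc<<6)|0x0E=0x8E, pending=1
Byte[8]=B5: continuation. acc=(acc<<6)|0x35=0x23B5, pending=0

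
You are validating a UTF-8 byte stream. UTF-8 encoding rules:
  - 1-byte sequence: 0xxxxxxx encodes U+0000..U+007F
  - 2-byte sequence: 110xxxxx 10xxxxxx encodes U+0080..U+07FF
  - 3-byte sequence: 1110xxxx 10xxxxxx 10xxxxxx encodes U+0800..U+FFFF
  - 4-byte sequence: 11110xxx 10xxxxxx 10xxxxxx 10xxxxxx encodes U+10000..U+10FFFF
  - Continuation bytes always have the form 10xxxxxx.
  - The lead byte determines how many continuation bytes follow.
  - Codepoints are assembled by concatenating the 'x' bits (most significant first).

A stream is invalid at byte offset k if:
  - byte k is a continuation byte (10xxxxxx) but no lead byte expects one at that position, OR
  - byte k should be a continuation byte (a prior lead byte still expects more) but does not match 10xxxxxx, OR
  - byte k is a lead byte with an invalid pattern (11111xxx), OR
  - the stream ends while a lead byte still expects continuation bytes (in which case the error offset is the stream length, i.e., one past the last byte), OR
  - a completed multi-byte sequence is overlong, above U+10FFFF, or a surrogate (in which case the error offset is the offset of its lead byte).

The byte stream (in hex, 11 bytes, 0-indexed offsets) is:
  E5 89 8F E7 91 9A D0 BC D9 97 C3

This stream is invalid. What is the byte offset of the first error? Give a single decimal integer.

Byte[0]=E5: 3-byte lead, need 2 cont bytes. acc=0x5
Byte[1]=89: continuation. acc=(acc<<6)|0x09=0x149
Byte[2]=8F: continuation. acc=(acc<<6)|0x0F=0x524F
Completed: cp=U+524F (starts at byte 0)
Byte[3]=E7: 3-byte lead, need 2 cont bytes. acc=0x7
Byte[4]=91: continuation. acc=(acc<<6)|0x11=0x1D1
Byte[5]=9A: continuation. acc=(acc<<6)|0x1A=0x745A
Completed: cp=U+745A (starts at byte 3)
Byte[6]=D0: 2-byte lead, need 1 cont bytes. acc=0x10
Byte[7]=BC: continuation. acc=(acc<<6)|0x3C=0x43C
Completed: cp=U+043C (starts at byte 6)
Byte[8]=D9: 2-byte lead, need 1 cont bytes. acc=0x19
Byte[9]=97: continuation. acc=(acc<<6)|0x17=0x657
Completed: cp=U+0657 (starts at byte 8)
Byte[10]=C3: 2-byte lead, need 1 cont bytes. acc=0x3
Byte[11]: stream ended, expected continuation. INVALID

Answer: 11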